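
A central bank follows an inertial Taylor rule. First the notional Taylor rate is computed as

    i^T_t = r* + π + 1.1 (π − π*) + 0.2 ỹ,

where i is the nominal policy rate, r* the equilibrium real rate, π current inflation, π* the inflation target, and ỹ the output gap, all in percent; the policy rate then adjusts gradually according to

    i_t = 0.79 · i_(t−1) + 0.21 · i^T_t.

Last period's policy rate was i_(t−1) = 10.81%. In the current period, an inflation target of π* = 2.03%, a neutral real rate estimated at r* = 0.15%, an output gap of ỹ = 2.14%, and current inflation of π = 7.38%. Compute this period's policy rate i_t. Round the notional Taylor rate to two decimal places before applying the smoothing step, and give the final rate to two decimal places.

i^T_t = 0.15 + 7.38 + 1.1 × (7.38 − 2.03) + 0.2 × 2.14
   = 0.15 + 7.38 + 5.885 + 0.428 = 13.84
i_t = 0.79 × 10.81 + 0.21 × 13.84 = 8.5399 + 2.9064 = 11.45

11.45%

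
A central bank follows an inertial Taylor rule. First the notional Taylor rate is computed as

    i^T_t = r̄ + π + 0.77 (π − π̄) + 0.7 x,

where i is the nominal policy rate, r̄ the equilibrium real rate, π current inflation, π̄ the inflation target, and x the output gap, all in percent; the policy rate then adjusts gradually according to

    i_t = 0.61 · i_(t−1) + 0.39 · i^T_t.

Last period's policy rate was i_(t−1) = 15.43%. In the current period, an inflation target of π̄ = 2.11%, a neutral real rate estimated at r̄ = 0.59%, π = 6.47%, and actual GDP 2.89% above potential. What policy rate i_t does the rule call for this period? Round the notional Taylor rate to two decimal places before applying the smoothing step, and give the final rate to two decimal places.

14.26%

Output 2.89% above potential → x = 2.89.
i^T_t = 0.59 + 6.47 + 0.77 × (6.47 − 2.11) + 0.7 × 2.89
   = 0.59 + 6.47 + 3.3572 + 2.023 = 12.44
i_t = 0.61 × 15.43 + 0.39 × 12.44 = 9.4123 + 4.8516 = 14.26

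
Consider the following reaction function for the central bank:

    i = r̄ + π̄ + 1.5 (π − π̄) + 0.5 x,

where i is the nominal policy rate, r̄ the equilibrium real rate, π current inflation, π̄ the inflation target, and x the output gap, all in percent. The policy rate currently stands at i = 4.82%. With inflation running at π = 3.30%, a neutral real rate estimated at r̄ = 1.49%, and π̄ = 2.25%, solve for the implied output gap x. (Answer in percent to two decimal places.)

0.5 x = 4.82 − 1.49 − 2.25 − 1.5 × (3.30 − 2.25) = -0.495
x = -0.495 / 0.5 = -0.99

-0.99%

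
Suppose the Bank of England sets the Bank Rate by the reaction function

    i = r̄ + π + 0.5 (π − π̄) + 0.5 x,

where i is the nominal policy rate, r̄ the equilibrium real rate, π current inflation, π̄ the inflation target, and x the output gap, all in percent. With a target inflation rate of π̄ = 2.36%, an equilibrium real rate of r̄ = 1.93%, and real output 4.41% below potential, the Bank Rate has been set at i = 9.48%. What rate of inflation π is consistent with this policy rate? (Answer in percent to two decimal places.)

7.29%

Output 4.41% below potential → x = -4.41.
Collecting π: i = r̄ + (1 + 0.5) π − 0.5 π̄ + 0.5 x
1.5 π = 9.48 − 1.93 + 0.5 × 2.36 − 0.5 × (-4.41) = 10.935
π = 10.935 / 1.5 = 7.29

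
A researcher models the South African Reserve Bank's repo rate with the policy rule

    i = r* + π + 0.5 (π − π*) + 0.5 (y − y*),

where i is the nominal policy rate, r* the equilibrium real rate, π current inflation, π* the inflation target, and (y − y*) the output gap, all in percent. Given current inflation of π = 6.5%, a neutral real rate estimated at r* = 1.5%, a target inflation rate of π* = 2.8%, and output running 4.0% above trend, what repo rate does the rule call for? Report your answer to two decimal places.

Output 4.0% above potential → (y − y*) = 4.0.
i = 1.5 + 6.5 + 0.5 × (6.5 − 2.8) + 0.5 × 4.0
   = 1.5 + 6.5 + 1.85 + 2 = 11.85

11.85%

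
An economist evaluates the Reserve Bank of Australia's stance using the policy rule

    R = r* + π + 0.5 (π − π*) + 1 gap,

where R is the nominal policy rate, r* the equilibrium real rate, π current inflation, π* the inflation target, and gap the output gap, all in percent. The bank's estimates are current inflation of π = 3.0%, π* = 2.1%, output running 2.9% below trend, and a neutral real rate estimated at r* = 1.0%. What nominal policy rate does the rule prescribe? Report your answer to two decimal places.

1.55%

Output 2.9% below potential → gap = -2.9.
R = 1.0 + 3.0 + 0.5 × (3.0 − 2.1) + 1 × (-2.9)
   = 1.0 + 3 + 0.45 − 2.9 = 1.55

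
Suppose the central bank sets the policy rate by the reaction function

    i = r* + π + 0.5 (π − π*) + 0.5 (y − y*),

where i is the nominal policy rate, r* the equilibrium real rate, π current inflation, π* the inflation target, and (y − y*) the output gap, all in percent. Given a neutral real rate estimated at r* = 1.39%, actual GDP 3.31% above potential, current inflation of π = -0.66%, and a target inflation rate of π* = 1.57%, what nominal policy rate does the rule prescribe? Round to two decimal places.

Output 3.31% above potential → (y − y*) = 3.31.
i = 1.39 + (-0.66) + 0.5 × (-0.66 − 1.57) + 0.5 × 3.31
   = 1.39 − 0.66 − 1.115 + 1.655 = 1.27

1.27%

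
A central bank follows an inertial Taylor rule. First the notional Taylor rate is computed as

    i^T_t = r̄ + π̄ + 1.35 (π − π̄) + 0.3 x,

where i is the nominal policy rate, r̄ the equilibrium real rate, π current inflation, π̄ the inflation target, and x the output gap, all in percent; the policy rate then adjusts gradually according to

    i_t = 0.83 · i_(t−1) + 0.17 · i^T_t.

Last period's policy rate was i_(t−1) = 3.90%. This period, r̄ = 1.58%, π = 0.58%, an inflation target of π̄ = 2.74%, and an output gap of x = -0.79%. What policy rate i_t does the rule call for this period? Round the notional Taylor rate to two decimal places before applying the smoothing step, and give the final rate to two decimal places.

i^T_t = 1.58 + 2.74 + 1.35 × (0.58 − 2.74) + 0.3 × (-0.79)
   = 1.58 + 2.74 − 2.916 − 0.237 = 1.17
i_t = 0.83 × 3.90 + 0.17 × 1.17 = 3.237 + 0.1989 = 3.44

3.44%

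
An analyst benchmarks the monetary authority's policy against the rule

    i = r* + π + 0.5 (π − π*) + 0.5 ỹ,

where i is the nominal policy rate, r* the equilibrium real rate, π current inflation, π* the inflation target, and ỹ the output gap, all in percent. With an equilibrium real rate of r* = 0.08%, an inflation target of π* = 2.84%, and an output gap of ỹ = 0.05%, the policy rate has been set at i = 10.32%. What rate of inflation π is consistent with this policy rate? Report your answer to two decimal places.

Collecting π: i = r* + (1 + 0.5) π − 0.5 π* + 0.5 ỹ
1.5 π = 10.32 − 0.08 + 0.5 × 2.84 − 0.5 × 0.05 = 11.635
π = 11.635 / 1.5 = 7.76

7.76%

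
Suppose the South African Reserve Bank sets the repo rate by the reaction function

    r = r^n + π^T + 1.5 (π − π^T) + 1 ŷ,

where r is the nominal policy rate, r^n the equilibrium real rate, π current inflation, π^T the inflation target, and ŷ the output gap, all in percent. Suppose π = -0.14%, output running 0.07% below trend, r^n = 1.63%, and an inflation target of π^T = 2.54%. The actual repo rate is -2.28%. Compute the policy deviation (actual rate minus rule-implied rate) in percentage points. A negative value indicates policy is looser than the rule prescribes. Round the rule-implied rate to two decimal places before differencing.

-2.36 pp

Output 0.07% below potential → ŷ = -0.07.
r = 1.63 + 2.54 + 1.5 × (-0.14 − 2.54) + 1 × (-0.07)
   = 1.63 + 2.54 − 4.02 − 0.07 = 0.08
Deviation = -2.28 − 0.08 = -2.36 pp.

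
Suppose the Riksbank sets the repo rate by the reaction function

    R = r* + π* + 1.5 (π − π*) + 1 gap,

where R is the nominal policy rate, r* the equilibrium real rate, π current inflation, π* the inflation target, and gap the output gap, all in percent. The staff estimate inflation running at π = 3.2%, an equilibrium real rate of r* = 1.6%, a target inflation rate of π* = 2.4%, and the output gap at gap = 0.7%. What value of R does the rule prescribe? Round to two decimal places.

5.90%

R = 1.6 + 2.4 + 1.5 × (3.2 − 2.4) + 1 × 0.7
   = 1.6 + 2.4 + 1.2 + 0.7 = 5.90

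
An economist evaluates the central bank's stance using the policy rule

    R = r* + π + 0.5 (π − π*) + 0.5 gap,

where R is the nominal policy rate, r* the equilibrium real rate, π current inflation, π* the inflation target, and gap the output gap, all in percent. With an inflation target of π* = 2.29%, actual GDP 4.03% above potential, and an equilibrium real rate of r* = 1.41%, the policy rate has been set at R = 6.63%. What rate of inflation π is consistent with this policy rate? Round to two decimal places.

Output 4.03% above potential → gap = 4.03.
Collecting π: R = r* + (1 + 0.5) π − 0.5 π* + 0.5 gap
1.5 π = 6.63 − 1.41 + 0.5 × 2.29 − 0.5 × 4.03 = 4.35
π = 4.35 / 1.5 = 2.90

2.90%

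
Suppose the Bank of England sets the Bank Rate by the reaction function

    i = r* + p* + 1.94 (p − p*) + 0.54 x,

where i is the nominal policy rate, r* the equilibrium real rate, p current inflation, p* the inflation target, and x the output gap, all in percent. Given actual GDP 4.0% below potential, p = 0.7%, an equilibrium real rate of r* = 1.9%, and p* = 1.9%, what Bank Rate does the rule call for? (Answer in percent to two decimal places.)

-0.69%

Output 4.0% below potential → x = -4.0.
i = 1.9 + 1.9 + 1.94 × (0.7 − 1.9) + 0.54 × (-4.0)
   = 1.9 + 1.9 − 2.328 − 2.16 = -0.69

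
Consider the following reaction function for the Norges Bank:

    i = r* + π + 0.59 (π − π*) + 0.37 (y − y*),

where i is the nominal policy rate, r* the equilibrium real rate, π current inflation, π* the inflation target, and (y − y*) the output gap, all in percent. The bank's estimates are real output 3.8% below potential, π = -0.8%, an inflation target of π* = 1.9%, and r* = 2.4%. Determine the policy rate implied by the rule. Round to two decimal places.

Output 3.8% below potential → (y − y*) = -3.8.
i = 2.4 + (-0.8) + 0.59 × (-0.8 − 1.9) + 0.37 × (-3.8)
   = 2.4 − 0.8 − 1.593 − 1.406 = -1.40

-1.40%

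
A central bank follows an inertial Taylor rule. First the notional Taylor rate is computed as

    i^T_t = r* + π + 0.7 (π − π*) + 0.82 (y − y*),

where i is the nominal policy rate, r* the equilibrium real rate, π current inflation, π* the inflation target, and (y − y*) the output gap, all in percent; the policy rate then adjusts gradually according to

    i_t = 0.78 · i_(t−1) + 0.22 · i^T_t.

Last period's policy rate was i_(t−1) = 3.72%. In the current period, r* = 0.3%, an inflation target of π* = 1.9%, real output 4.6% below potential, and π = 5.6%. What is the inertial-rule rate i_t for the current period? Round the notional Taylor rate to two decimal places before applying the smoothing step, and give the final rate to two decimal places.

3.94%

Output 4.6% below potential → (y − y*) = -4.6.
i^T_t = 0.3 + 5.6 + 0.7 × (5.6 − 1.9) + 0.82 × (-4.6)
   = 0.3 + 5.6 + 2.59 − 3.772 = 4.72
i_t = 0.78 × 3.72 + 0.22 × 4.72 = 2.9016 + 1.0384 = 3.94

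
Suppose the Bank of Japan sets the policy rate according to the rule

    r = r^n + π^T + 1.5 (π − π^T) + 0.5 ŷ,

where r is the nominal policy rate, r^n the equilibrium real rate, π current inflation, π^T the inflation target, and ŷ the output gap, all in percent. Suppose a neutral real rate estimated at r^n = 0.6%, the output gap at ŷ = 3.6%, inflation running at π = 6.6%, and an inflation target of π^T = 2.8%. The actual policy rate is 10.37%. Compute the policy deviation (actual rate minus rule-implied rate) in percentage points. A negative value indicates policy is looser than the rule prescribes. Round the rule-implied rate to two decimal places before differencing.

r = 0.6 + 2.8 + 1.5 × (6.6 − 2.8) + 0.5 × 3.6
   = 0.6 + 2.8 + 5.7 + 1.8 = 10.90
Deviation = 10.37 − 10.90 = -0.53 pp.

-0.53 pp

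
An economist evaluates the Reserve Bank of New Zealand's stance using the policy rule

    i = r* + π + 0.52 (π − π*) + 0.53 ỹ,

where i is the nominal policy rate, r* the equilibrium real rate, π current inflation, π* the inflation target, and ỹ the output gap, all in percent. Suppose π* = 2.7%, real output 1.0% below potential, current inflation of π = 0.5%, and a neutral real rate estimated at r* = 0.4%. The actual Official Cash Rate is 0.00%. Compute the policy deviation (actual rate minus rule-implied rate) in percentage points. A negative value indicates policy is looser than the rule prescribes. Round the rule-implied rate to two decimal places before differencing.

Output 1.0% below potential → ỹ = -1.0.
i = 0.4 + 0.5 + 0.52 × (0.5 − 2.7) + 0.53 × (-1.0)
   = 0.4 + 0.5 − 1.144 − 0.53 = -0.77
Deviation = 0.00 − (-0.77) = 0.77 pp.

0.77 pp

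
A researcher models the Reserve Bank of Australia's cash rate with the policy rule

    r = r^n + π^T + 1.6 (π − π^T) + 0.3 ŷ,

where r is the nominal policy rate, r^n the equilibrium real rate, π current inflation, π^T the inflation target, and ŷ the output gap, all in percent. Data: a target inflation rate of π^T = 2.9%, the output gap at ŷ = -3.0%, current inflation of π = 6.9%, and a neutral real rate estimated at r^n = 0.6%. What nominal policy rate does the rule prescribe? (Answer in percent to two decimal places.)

r = 0.6 + 2.9 + 1.6 × (6.9 − 2.9) + 0.3 × (-3.0)
   = 0.6 + 2.9 + 6.4 − 0.9 = 9.00

9.00%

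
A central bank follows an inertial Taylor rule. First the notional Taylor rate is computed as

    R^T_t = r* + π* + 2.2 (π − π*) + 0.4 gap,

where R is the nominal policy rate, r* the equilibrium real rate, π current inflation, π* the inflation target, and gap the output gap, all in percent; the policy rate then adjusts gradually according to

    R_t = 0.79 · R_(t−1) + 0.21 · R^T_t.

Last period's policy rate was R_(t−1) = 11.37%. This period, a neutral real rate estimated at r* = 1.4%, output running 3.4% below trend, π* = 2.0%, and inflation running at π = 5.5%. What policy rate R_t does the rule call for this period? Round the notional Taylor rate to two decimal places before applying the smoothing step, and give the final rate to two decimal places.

Output 3.4% below potential → gap = -3.4.
R^T_t = 1.4 + 2.0 + 2.2 × (5.5 − 2.0) + 0.4 × (-3.4)
   = 1.4 + 2 + 7.7 − 1.36 = 9.74
R_t = 0.79 × 11.37 + 0.21 × 9.74 = 8.9823 + 2.0454 = 11.03

11.03%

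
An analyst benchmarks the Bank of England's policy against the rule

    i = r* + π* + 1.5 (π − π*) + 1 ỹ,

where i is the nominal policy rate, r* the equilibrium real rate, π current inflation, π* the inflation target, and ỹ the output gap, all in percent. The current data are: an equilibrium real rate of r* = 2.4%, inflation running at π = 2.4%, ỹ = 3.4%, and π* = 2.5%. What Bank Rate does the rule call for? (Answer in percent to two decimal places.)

8.15%

i = 2.4 + 2.5 + 1.5 × (2.4 − 2.5) + 1 × 3.4
   = 2.4 + 2.5 − 0.15 + 3.4 = 8.15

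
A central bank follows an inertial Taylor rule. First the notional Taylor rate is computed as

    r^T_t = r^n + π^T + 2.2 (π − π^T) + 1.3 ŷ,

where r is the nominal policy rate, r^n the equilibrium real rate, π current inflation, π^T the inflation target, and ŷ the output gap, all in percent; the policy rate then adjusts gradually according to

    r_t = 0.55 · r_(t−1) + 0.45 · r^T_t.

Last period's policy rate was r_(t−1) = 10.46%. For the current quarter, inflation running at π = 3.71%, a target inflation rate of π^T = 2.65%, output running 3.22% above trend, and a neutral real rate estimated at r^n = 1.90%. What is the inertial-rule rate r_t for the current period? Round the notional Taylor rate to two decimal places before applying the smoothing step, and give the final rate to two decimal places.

10.73%

Output 3.22% above potential → ŷ = 3.22.
r^T_t = 1.90 + 2.65 + 2.2 × (3.71 − 2.65) + 1.3 × 3.22
   = 1.90 + 2.65 + 2.332 + 4.186 = 11.07
r_t = 0.55 × 10.46 + 0.45 × 11.07 = 5.753 + 4.9815 = 10.73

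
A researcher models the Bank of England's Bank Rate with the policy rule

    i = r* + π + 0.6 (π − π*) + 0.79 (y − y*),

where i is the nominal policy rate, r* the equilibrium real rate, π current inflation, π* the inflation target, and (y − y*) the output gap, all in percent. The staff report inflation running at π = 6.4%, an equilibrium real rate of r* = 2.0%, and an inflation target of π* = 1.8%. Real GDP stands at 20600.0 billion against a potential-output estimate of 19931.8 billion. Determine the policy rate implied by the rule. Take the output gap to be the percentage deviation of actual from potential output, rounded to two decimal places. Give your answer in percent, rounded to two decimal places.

13.81%

Output gap = 100 × (20600.0 − 19931.8) / 19931.8 = 3.35%.
i = 2.00 + 6.40 + 0.6 × (6.40 − 1.80) + 0.79 × 3.35
   = 2.00 + 6.4 + 2.76 + 2.6465 = 13.81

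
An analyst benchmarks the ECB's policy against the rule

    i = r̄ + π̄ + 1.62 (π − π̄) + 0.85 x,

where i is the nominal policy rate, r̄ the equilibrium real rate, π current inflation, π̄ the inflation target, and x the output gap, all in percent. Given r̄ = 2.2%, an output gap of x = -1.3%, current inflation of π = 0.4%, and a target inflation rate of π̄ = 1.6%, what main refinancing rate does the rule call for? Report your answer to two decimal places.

0.75%

i = 2.2 + 1.6 + 1.62 × (0.4 − 1.6) + 0.85 × (-1.3)
   = 2.2 + 1.6 − 1.944 − 1.105 = 0.75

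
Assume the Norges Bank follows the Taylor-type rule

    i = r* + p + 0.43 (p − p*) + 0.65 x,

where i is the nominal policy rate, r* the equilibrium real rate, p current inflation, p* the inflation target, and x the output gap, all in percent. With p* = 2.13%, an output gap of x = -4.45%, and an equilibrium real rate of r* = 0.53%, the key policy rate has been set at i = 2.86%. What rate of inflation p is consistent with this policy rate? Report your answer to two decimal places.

Collecting p: i = r* + (1 + 0.43) p − 0.43 p* + 0.65 x
1.43 p = 2.86 − 0.53 + 0.43 × 2.13 − 0.65 × (-4.45) = 6.1384
p = 6.1384 / 1.43 = 4.29

4.29%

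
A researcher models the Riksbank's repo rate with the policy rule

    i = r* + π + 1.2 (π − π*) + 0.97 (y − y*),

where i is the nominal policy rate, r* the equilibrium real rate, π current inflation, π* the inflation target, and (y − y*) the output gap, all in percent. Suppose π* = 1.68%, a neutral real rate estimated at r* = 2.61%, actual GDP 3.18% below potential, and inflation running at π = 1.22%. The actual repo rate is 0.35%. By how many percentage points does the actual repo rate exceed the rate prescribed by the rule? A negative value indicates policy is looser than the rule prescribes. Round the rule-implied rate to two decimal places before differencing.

0.16 pp

Output 3.18% below potential → (y − y*) = -3.18.
i = 2.61 + 1.22 + 1.2 × (1.22 − 1.68) + 0.97 × (-3.18)
   = 2.61 + 1.22 − 0.552 − 3.0846 = 0.19
Deviation = 0.35 − 0.19 = 0.16 pp.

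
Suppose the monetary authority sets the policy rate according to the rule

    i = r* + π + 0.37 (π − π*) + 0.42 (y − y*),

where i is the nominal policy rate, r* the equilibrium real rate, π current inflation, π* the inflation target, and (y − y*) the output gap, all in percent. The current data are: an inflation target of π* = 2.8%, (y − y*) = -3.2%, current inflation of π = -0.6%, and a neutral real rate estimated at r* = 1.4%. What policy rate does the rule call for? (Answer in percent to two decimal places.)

-1.80%

i = 1.4 + (-0.6) + 0.37 × (-0.6 − 2.8) + 0.42 × (-3.2)
   = 1.4 − 0.6 − 1.258 − 1.344 = -1.80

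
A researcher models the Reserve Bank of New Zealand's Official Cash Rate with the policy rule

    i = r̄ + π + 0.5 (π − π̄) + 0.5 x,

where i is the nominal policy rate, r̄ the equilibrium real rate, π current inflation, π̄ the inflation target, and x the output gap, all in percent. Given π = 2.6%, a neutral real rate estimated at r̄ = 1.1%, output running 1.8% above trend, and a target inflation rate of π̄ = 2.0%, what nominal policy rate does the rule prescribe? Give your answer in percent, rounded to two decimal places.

4.90%

Output 1.8% above potential → x = 1.8.
i = 1.1 + 2.6 + 0.5 × (2.6 − 2.0) + 0.5 × 1.8
   = 1.1 + 2.6 + 0.3 + 0.9 = 4.90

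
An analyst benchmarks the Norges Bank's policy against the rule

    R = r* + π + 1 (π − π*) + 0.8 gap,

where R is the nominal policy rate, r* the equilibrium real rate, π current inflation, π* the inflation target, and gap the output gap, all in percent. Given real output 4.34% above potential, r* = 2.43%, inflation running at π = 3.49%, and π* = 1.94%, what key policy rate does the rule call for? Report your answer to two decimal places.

10.94%

Output 4.34% above potential → gap = 4.34.
R = 2.43 + 3.49 + 1 × (3.49 − 1.94) + 0.8 × 4.34
   = 2.43 + 3.49 + 1.55 + 3.472 = 10.94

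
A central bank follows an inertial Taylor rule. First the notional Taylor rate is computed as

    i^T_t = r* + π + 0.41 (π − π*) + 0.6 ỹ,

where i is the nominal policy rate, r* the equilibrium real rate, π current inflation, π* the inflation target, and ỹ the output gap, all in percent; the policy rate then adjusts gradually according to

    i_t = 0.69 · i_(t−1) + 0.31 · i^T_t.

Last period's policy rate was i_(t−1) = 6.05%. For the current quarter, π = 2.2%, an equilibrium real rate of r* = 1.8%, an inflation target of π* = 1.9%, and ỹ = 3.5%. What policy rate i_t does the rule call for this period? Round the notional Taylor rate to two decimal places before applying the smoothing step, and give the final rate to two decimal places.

i^T_t = 1.8 + 2.2 + 0.41 × (2.2 − 1.9) + 0.6 × 3.5
   = 1.8 + 2.2 + 0.123 + 2.1 = 6.22
i_t = 0.69 × 6.05 + 0.31 × 6.22 = 4.1745 + 1.9282 = 6.10

6.10%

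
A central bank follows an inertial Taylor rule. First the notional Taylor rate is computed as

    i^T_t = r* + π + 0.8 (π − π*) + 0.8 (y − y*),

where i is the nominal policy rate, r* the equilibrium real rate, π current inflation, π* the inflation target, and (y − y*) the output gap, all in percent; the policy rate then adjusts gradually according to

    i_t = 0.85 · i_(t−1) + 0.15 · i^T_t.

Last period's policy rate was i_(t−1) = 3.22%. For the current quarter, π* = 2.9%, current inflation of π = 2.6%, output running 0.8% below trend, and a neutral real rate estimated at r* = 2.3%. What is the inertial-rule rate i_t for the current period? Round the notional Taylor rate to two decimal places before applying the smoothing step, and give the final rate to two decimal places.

3.34%

Output 0.8% below potential → (y − y*) = -0.8.
i^T_t = 2.3 + 2.6 + 0.8 × (2.6 − 2.9) + 0.8 × (-0.8)
   = 2.3 + 2.6 − 0.24 − 0.64 = 4.02
i_t = 0.85 × 3.22 + 0.15 × 4.02 = 2.737 + 0.603 = 3.34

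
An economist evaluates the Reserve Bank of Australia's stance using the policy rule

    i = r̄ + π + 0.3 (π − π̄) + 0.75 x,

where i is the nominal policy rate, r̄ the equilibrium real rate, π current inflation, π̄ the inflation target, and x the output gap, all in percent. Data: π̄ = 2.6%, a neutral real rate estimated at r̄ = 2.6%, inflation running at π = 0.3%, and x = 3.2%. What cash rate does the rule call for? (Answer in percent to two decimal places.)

i = 2.6 + 0.3 + 0.3 × (0.3 − 2.6) + 0.75 × 3.2
   = 2.6 + 0.3 − 0.69 + 2.4 = 4.61

4.61%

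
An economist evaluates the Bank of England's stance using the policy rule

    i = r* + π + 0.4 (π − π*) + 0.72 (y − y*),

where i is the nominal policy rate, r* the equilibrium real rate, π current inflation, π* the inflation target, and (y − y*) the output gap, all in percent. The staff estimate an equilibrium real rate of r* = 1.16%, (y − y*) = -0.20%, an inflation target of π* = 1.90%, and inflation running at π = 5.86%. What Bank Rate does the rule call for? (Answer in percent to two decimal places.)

i = 1.16 + 5.86 + 0.4 × (5.86 − 1.90) + 0.72 × (-0.20)
   = 1.16 + 5.86 + 1.584 − 0.144 = 8.46

8.46%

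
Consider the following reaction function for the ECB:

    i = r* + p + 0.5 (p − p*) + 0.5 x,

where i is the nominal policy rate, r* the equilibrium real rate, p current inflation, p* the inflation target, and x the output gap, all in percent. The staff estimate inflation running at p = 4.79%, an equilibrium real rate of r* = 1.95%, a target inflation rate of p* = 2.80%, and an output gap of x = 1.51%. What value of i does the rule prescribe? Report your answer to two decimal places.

8.49%

i = 1.95 + 4.79 + 0.5 × (4.79 − 2.80) + 0.5 × 1.51
   = 1.95 + 4.79 + 0.995 + 0.755 = 8.49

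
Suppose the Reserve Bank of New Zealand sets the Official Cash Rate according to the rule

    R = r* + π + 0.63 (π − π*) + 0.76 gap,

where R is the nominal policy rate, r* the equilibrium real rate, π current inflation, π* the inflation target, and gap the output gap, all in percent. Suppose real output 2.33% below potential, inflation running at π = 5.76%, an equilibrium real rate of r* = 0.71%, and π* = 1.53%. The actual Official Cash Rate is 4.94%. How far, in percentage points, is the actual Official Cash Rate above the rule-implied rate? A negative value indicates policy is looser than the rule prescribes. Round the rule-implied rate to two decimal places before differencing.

Output 2.33% below potential → gap = -2.33.
R = 0.71 + 5.76 + 0.63 × (5.76 − 1.53) + 0.76 × (-2.33)
   = 0.71 + 5.76 + 2.6649 − 1.7708 = 7.36
Deviation = 4.94 − 7.36 = -2.42 pp.

-2.42 pp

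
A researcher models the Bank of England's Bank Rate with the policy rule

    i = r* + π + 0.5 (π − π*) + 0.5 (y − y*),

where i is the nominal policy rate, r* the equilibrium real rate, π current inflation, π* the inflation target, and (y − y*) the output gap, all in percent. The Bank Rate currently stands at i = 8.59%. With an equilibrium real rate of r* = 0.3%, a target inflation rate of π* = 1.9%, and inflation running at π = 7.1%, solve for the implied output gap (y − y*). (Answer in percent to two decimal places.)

0.5 (y − y*) = 8.59 − 0.3 − 7.1 − 0.5 × (7.1 − 1.9) = -1.41
(y − y*) = -1.41 / 0.5 = -2.82

-2.82%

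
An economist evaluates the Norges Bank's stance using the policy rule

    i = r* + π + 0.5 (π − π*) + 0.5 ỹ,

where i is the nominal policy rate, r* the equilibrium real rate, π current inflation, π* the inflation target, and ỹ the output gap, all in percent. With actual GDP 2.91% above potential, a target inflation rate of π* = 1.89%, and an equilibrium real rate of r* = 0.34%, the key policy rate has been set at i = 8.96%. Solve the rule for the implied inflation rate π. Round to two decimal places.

5.41%

Output 2.91% above potential → ỹ = 2.91.
Collecting π: i = r* + (1 + 0.5) π − 0.5 π* + 0.5 ỹ
1.5 π = 8.96 − 0.34 + 0.5 × 1.89 − 0.5 × 2.91 = 8.11
π = 8.11 / 1.5 = 5.41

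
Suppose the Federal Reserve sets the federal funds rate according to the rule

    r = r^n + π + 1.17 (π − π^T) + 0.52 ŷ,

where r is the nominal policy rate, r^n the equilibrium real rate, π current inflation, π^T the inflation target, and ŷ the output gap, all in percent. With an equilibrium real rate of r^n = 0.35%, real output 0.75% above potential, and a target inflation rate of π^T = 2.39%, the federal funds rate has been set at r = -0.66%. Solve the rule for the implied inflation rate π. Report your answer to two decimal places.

0.64%

Output 0.75% above potential → ŷ = 0.75.
Collecting π: r = r^n + (1 + 1.17) π − 1.17 π^T + 0.52 ŷ
2.17 π = -0.66 − 0.35 + 1.17 × 2.39 − 0.52 × 0.75 = 1.3963
π = 1.3963 / 2.17 = 0.64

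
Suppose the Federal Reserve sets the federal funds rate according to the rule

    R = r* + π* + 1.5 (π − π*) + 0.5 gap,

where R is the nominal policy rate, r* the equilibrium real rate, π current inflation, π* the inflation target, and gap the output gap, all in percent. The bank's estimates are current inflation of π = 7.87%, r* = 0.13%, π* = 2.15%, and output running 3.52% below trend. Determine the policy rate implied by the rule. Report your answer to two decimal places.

9.10%

Output 3.52% below potential → gap = -3.52.
R = 0.13 + 2.15 + 1.5 × (7.87 − 2.15) + 0.5 × (-3.52)
   = 0.13 + 2.15 + 8.58 − 1.76 = 9.10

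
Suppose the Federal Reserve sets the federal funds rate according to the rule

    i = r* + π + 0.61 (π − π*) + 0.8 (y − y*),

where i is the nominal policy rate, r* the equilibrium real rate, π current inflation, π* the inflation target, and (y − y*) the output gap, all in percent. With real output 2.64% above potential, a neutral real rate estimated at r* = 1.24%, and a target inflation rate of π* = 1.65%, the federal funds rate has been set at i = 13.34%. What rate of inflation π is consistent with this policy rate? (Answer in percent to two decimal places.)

6.83%

Output 2.64% above potential → (y − y*) = 2.64.
Collecting π: i = r* + (1 + 0.61) π − 0.61 π* + 0.8 (y − y*)
1.61 π = 13.34 − 1.24 + 0.61 × 1.65 − 0.8 × 2.64 = 10.9945
π = 10.9945 / 1.61 = 6.83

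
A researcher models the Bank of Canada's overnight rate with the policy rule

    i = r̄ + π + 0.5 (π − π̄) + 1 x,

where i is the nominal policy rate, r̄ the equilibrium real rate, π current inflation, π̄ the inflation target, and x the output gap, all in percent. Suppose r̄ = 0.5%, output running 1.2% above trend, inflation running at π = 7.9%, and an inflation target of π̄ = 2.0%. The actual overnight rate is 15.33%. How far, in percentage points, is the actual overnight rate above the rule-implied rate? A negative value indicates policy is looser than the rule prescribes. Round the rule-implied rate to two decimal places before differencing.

Output 1.2% above potential → x = 1.2.
i = 0.5 + 7.9 + 0.5 × (7.9 − 2.0) + 1 × 1.2
   = 0.5 + 7.9 + 2.95 + 1.2 = 12.55
Deviation = 15.33 − 12.55 = 2.78 pp.

2.78 pp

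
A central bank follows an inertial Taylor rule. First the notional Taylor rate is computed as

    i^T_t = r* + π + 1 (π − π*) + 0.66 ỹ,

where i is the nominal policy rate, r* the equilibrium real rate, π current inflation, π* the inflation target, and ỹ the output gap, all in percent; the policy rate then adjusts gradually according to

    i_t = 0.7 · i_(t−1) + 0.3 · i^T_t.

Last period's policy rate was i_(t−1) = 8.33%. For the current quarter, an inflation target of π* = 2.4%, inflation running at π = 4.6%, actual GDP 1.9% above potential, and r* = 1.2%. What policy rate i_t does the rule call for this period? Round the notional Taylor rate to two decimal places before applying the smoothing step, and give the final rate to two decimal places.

8.61%

Output 1.9% above potential → ỹ = 1.9.
i^T_t = 1.2 + 4.6 + 1 × (4.6 − 2.4) + 0.66 × 1.9
   = 1.2 + 4.6 + 2.2 + 1.254 = 9.25
i_t = 0.7 × 8.33 + 0.3 × 9.25 = 5.831 + 2.775 = 8.61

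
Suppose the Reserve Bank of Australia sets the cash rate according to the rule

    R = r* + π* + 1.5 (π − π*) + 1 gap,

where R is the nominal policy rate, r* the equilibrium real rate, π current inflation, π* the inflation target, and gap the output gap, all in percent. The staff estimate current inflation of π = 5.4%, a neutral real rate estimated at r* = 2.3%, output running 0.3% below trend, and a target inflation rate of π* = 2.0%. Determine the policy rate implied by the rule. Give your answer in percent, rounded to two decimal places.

9.10%

Output 0.3% below potential → gap = -0.3.
R = 2.3 + 2.0 + 1.5 × (5.4 − 2.0) + 1 × (-0.3)
   = 2.3 + 2 + 5.1 − 0.3 = 9.10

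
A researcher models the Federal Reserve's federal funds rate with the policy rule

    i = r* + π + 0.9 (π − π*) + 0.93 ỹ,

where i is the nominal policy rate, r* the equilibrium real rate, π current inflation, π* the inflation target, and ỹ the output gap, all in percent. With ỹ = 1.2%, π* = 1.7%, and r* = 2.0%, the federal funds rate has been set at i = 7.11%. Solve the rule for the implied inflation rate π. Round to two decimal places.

Collecting π: i = r* + (1 + 0.9) π − 0.9 π* + 0.93 ỹ
1.9 π = 7.11 − 2.0 + 0.9 × 1.7 − 0.93 × 1.2 = 5.524
π = 5.524 / 1.9 = 2.91

2.91%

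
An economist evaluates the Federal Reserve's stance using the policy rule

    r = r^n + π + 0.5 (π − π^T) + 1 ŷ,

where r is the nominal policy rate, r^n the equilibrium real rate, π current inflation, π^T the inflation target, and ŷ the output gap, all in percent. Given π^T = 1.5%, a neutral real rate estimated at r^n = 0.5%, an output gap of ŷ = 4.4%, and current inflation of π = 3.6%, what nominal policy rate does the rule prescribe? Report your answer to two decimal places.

r = 0.5 + 3.6 + 0.5 × (3.6 − 1.5) + 1 × 4.4
   = 0.5 + 3.6 + 1.05 + 4.4 = 9.55

9.55%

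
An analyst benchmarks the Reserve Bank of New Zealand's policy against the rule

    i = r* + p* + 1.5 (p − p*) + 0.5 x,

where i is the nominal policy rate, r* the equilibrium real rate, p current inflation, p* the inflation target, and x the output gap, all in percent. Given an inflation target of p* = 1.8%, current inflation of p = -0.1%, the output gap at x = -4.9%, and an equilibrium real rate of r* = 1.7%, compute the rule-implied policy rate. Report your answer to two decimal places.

-1.80%

i = 1.7 + 1.8 + 1.5 × (-0.1 − 1.8) + 0.5 × (-4.9)
   = 1.7 + 1.8 − 2.85 − 2.45 = -1.80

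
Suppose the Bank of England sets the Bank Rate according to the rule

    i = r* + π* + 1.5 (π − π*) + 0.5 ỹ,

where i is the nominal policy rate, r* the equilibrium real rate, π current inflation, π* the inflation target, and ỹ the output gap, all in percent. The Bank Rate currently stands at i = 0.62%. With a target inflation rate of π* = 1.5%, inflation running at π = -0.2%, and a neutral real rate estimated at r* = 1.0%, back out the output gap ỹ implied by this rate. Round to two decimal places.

0.5 ỹ = 0.62 − 1.0 − 1.5 − 1.5 × ((-0.2) − 1.5) = 0.67
ỹ = 0.67 / 0.5 = 1.34

1.34%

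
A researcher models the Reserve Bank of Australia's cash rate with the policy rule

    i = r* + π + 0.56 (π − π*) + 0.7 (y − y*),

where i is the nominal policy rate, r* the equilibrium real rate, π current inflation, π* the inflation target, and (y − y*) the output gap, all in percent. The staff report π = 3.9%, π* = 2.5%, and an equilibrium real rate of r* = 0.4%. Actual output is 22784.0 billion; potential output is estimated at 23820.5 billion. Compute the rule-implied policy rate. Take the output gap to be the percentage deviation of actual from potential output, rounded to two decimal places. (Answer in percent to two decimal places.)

2.04%

Output gap = 100 × (22784.0 − 23820.5) / 23820.5 = -4.35%.
i = 0.40 + 3.90 + 0.56 × (3.90 − 2.50) + 0.7 × (-4.35)
   = 0.40 + 3.9 + 0.784 − 3.045 = 2.04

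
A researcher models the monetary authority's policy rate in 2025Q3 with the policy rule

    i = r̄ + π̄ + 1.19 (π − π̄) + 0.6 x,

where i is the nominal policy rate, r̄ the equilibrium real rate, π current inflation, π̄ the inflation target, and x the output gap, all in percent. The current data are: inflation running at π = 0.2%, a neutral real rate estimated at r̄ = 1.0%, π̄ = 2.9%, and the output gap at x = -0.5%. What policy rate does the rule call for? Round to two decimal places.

i = 1.0 + 2.9 + 1.19 × (0.2 − 2.9) + 0.6 × (-0.5)
   = 1.0 + 2.9 − 3.213 − 0.3 = 0.39

0.39%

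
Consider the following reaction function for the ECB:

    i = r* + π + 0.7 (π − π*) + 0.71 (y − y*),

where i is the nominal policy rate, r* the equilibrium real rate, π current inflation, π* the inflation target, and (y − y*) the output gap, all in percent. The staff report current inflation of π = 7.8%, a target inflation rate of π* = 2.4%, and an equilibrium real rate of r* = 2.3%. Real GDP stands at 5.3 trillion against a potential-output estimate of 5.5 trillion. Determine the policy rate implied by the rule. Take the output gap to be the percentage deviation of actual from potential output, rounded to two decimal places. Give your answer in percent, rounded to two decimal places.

Output gap = 100 × (5.3 − 5.5) / 5.5 = -3.64%.
i = 2.30 + 7.80 + 0.7 × (7.80 − 2.40) + 0.71 × (-3.64)
   = 2.30 + 7.8 + 3.78 − 2.5844 = 11.30

11.30%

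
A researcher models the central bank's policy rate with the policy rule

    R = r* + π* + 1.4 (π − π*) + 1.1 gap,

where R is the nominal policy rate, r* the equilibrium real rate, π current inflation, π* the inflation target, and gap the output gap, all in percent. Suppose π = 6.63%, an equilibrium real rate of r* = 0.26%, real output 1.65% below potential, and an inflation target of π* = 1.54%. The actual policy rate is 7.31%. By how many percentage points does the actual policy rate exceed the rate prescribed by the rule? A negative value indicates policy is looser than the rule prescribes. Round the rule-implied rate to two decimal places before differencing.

0.20 pp

Output 1.65% below potential → gap = -1.65.
R = 0.26 + 1.54 + 1.4 × (6.63 − 1.54) + 1.1 × (-1.65)
   = 0.26 + 1.54 + 7.126 − 1.815 = 7.11
Deviation = 7.31 − 7.11 = 0.20 pp.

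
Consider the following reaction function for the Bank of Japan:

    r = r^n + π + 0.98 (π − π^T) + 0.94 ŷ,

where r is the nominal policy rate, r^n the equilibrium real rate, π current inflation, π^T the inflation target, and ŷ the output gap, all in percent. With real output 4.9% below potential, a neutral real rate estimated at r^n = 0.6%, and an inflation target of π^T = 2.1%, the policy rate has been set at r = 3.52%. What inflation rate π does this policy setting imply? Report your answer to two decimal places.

Output 4.9% below potential → ŷ = -4.9.
Collecting π: r = r^n + (1 + 0.98) π − 0.98 π^T + 0.94 ŷ
1.98 π = 3.52 − 0.6 + 0.98 × 2.1 − 0.94 × (-4.9) = 9.584
π = 9.584 / 1.98 = 4.84

4.84%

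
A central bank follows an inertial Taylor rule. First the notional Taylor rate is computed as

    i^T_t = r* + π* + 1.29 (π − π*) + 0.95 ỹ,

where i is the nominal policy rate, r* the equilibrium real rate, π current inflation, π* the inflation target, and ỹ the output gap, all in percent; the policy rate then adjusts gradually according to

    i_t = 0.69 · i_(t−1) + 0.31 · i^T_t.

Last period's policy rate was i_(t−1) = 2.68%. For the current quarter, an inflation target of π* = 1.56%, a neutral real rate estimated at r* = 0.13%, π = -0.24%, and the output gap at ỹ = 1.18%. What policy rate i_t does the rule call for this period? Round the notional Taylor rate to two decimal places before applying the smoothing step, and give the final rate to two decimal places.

i^T_t = 0.13 + 1.56 + 1.29 × (-0.24 − 1.56) + 0.95 × 1.18
   = 0.13 + 1.56 − 2.322 + 1.121 = 0.49
i_t = 0.69 × 2.68 + 0.31 × 0.49 = 1.8492 + 0.1519 = 2.00

2.00%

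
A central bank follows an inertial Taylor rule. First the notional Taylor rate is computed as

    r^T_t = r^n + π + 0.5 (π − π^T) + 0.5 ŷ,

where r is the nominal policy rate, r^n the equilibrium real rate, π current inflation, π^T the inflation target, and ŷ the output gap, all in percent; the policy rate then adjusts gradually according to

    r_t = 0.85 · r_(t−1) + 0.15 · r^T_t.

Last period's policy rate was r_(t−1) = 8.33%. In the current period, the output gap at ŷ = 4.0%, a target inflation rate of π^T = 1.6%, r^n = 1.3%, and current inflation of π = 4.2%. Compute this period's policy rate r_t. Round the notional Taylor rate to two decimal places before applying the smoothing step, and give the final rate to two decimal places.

r^T_t = 1.3 + 4.2 + 0.5 × (4.2 − 1.6) + 0.5 × 4.0
   = 1.3 + 4.2 + 1.3 + 2 = 8.80
r_t = 0.85 × 8.33 + 0.15 × 8.80 = 7.0805 + 1.32 = 8.40

8.40%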